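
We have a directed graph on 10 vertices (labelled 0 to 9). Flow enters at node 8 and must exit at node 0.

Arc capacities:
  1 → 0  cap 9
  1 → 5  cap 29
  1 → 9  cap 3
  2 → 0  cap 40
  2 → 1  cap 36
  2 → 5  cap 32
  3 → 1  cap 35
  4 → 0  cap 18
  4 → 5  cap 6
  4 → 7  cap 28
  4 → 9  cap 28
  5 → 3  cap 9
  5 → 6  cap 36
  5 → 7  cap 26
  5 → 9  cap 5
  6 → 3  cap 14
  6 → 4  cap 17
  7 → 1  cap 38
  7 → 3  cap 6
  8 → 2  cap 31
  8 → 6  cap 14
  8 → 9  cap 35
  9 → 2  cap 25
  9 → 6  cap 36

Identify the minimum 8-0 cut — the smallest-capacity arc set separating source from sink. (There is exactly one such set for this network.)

Min-cut arcs: {(1,0), (2,0), (6,4)} (total capacity 66)

augment #1: 8→2→0 push 31
augment #2: 8→6→4→0 push 14
augment #3: 8→9→2→0 push 9
augment #4: 8→9→2→1→0 push 9
augment #5: 8→9→6→4→0 push 3
max flow = 66; residual-reachable set from 8 gives S-side
cut edges (S→T): {(1,0), (2,0), (6,4)} total cap 66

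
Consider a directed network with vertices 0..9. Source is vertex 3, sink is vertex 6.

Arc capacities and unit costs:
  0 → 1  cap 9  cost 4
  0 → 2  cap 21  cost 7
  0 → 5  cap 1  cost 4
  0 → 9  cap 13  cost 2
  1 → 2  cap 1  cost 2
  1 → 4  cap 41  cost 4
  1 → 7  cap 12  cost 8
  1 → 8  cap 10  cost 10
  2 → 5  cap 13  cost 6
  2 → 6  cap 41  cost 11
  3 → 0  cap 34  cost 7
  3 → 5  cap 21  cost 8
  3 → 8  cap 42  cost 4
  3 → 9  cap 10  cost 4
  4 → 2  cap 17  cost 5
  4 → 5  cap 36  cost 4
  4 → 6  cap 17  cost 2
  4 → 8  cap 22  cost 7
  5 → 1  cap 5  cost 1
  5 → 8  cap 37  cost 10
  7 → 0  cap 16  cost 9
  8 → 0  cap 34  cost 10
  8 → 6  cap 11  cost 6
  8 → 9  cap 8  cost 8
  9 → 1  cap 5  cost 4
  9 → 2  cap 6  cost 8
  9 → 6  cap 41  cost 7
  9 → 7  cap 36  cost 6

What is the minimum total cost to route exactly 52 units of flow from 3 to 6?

shortest-cost path #1: 3→8→6 push 11 @ unit cost 10 (adds 110)
shortest-cost path #2: 3→9→6 push 10 @ unit cost 11 (adds 110)
shortest-cost path #3: 3→5→1→4→6 push 5 @ unit cost 15 (adds 75)
shortest-cost path #4: 3→0→9→6 push 13 @ unit cost 16 (adds 208)
shortest-cost path #5: 3→0→1→4→6 push 9 @ unit cost 17 (adds 153)
shortest-cost path #6: 3→8→9→6 push 4 @ unit cost 19 (adds 76)
total cost = 732

Minimum cost for 52 units: 732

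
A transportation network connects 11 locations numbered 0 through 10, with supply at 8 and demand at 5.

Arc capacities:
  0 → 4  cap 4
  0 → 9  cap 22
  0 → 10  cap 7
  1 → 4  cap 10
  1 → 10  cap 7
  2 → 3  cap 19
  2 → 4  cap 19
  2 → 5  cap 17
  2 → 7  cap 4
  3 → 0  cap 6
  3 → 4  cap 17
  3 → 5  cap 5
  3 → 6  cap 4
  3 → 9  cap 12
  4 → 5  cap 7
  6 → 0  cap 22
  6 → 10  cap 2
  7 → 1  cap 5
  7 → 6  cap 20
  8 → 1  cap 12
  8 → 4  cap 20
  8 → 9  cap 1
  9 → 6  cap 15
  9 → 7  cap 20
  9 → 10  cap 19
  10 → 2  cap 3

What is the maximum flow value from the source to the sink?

augment #1: 8→4→5 bottleneck 7, total now 7
augment #2: 8→1→10→2→5 bottleneck 3, total now 10

Maximum flow value: 10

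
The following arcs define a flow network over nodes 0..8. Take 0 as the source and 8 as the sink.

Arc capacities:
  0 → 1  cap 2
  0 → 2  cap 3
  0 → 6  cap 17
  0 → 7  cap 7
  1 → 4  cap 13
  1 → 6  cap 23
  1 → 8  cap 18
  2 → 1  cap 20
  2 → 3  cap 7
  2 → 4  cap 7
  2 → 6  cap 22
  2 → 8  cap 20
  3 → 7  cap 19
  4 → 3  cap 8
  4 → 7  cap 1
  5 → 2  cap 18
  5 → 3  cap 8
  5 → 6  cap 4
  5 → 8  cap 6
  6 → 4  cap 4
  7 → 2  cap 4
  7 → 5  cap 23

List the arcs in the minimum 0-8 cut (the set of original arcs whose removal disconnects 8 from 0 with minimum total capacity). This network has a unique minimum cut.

augment #1: 0→1→8 push 2
augment #2: 0→2→8 push 3
augment #3: 0→7→2→8 push 4
augment #4: 0→7→5→8 push 3
augment #5: 0→6→4→7→5→8 push 1
augment #6: 0→6→4→3→7→5→8 push 2
augment #7: 0→6→4→3→7→5→2→8 push 1
max flow = 16; residual-reachable set from 0 gives S-side
cut edges (S→T): {(0,1), (0,2), (0,7), (6,4)} total cap 16

Min-cut arcs: {(0,1), (0,2), (0,7), (6,4)} (total capacity 16)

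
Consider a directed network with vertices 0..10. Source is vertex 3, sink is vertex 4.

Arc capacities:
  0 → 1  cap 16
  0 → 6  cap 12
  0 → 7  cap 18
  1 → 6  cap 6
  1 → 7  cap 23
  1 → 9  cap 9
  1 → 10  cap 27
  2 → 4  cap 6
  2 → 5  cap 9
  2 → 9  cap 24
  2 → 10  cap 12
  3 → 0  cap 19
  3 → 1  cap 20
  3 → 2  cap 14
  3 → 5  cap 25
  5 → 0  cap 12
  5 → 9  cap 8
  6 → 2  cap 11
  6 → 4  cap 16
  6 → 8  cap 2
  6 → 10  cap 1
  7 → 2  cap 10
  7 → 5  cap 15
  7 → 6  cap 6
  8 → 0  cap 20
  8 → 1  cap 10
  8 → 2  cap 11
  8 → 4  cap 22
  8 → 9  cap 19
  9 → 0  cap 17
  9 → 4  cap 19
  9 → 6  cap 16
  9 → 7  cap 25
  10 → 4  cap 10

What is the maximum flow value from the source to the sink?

Maximum flow value: 53

augment #1: 3→2→4 bottleneck 6, total now 6
augment #2: 3→0→6→4 bottleneck 12, total now 18
augment #3: 3→1→6→4 bottleneck 4, total now 22
augment #4: 3→1→9→4 bottleneck 9, total now 31
augment #5: 3→1→10→4 bottleneck 7, total now 38
augment #6: 3→2→9→4 bottleneck 8, total now 46
augment #7: 3→5→9→4 bottleneck 2, total now 48
augment #8: 3→0→1→10→4 bottleneck 3, total now 51
augment #9: 3→0→1→6→8→4 bottleneck 2, total now 53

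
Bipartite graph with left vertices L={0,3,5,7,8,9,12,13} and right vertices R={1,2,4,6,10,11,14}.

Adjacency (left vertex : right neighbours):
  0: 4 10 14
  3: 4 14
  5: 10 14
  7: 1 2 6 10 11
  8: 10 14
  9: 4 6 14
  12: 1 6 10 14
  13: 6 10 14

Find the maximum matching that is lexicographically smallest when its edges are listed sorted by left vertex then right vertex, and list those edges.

|M| = 6 (so the lex-smallest maximum matching has 6 edges)
process left vertices in ascending order; for each, take the smallest-labelled available neighbour that still permits 6 edges overall, or leave it unmatched if none does
lex-smallest matching: {0-4, 3-14, 5-10, 7-2, 9-6, 12-1}

Lex-smallest maximum matching: {(0,4), (3,14), (5,10), (7,2), (9,6), (12,1)}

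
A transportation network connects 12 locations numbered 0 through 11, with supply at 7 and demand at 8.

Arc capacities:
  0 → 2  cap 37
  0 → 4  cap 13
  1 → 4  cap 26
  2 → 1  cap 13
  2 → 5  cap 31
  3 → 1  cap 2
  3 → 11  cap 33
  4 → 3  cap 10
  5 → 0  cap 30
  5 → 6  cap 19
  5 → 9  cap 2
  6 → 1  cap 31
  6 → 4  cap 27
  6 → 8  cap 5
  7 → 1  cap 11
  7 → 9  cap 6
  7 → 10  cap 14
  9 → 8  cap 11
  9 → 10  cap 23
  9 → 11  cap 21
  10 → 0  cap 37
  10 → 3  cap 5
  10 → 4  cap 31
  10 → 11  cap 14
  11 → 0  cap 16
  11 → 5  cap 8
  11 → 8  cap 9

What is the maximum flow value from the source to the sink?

augment #1: 7→9→8 bottleneck 6, total now 6
augment #2: 7→10→11→8 bottleneck 9, total now 15
augment #3: 7→10→11→5→6→8 bottleneck 5, total now 20
augment #4: 7→1→4→3→11→5→9→8 bottleneck 2, total now 22

Maximum flow value: 22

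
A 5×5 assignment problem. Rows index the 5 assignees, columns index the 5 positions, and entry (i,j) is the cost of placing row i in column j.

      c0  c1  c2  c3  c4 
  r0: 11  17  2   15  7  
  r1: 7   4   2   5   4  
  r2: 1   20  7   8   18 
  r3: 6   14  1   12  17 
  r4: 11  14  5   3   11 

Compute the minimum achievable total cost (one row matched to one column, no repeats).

optimal assignment: row0→col4 (cost 7), row1→col1 (cost 4), row2→col0 (cost 1), row3→col2 (cost 1), row4→col3 (cost 3)
total = 7 + 4 + 1 + 1 + 3 = 16

Minimum assignment cost: 16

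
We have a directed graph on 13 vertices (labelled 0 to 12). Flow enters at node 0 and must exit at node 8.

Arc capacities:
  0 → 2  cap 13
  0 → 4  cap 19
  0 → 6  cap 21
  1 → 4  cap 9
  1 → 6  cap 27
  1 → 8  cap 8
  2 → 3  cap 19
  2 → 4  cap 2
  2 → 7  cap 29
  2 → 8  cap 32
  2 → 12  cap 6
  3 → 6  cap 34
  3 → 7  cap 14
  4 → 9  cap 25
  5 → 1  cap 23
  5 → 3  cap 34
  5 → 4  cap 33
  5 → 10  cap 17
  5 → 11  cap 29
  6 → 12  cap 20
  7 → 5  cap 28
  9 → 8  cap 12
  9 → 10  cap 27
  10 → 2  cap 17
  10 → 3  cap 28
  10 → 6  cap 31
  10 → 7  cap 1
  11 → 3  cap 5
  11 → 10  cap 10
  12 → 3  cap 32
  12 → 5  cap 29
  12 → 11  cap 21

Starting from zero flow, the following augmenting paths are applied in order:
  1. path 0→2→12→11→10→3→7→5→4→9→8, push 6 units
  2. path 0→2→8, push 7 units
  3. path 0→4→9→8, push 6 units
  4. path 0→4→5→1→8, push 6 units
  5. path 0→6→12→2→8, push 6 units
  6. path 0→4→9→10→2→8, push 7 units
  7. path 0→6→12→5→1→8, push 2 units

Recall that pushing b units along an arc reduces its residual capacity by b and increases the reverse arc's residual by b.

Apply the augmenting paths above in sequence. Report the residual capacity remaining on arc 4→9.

after path 1 (0→2→12→11→10→3→7→5→4→9→8, push 6): res(4,9)=19
after path 2 (0→2→8, push 7): res(4,9)=19
after path 3 (0→4→9→8, push 6): res(4,9)=13
after path 4 (0→4→5→1→8, push 6): res(4,9)=13
after path 5 (0→6→12→2→8, push 6): res(4,9)=13
after path 6 (0→4→9→10→2→8, push 7): res(4,9)=6
after path 7 (0→6→12→5→1→8, push 2): res(4,9)=6

Residual capacity of (4,9): 6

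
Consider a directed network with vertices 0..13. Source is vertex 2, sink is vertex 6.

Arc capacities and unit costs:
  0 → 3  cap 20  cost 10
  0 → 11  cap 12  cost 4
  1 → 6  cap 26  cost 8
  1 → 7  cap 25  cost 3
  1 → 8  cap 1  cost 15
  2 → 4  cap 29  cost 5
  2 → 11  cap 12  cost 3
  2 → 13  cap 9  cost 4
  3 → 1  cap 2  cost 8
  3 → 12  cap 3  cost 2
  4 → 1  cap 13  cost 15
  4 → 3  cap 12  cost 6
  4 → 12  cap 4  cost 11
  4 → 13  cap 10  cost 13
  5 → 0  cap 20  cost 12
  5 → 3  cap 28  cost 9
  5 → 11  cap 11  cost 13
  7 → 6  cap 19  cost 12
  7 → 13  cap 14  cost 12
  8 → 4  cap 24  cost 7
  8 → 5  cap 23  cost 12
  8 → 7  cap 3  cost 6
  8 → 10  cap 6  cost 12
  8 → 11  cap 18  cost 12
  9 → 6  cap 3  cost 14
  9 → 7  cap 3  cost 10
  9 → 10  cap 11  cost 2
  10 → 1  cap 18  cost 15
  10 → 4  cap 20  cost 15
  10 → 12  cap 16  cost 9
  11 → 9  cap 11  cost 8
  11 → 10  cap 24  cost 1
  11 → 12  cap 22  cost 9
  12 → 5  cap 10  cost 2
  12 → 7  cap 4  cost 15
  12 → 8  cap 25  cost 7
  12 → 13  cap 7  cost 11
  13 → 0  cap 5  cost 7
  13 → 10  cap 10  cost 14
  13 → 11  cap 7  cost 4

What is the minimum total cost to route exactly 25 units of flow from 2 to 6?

shortest-cost path #1: 2→11→9→6 push 3 @ unit cost 25 (adds 75)
shortest-cost path #2: 2→4→3→1→6 push 2 @ unit cost 27 (adds 54)
shortest-cost path #3: 2→11→10→1→6 push 9 @ unit cost 27 (adds 243)
shortest-cost path #4: 2→4→1→6 push 11 @ unit cost 28 (adds 308)
total cost = 680

Minimum cost for 25 units: 680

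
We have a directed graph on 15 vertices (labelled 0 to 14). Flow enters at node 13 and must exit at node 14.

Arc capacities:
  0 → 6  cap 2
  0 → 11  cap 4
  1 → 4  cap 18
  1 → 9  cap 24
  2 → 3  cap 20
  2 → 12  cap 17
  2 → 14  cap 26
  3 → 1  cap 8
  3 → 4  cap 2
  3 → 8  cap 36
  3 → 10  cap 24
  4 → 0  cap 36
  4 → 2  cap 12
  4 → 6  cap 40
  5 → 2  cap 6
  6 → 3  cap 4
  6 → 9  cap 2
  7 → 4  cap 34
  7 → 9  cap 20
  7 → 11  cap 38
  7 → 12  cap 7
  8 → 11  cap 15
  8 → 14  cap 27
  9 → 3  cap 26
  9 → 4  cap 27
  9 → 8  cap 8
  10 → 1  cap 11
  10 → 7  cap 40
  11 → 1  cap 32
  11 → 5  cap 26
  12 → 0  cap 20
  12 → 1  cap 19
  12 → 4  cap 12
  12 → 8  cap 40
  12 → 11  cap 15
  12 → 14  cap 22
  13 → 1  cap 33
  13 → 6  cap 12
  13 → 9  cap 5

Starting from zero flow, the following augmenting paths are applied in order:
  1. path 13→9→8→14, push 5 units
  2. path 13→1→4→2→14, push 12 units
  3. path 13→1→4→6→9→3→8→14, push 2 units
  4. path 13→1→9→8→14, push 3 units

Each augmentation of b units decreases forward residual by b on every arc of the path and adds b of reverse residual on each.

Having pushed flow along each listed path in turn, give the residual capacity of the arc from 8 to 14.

Residual capacity of (8,14): 17

after path 1 (13→9→8→14, push 5): res(8,14)=22
after path 2 (13→1→4→2→14, push 12): res(8,14)=22
after path 3 (13→1→4→6→9→3→8→14, push 2): res(8,14)=20
after path 4 (13→1→9→8→14, push 3): res(8,14)=17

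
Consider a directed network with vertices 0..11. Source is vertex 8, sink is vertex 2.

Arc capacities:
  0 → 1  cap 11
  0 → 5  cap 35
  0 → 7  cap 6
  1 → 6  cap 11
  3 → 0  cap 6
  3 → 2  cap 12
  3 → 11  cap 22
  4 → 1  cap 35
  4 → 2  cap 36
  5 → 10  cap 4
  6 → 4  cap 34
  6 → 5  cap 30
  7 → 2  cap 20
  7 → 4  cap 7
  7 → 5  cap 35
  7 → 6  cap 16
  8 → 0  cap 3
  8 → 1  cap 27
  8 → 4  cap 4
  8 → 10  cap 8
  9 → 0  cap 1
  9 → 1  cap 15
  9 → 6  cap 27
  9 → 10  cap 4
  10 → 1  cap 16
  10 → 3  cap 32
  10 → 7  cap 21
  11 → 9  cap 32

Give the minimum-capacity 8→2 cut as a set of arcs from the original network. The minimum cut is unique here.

augment #1: 8→4→2 push 4
augment #2: 8→0→7→2 push 3
augment #3: 8→10→3→2 push 8
augment #4: 8→1→6→4→2 push 11
max flow = 26; residual-reachable set from 8 gives S-side
cut edges (S→T): {(1,6), (8,0), (8,4), (8,10)} total cap 26

Min-cut arcs: {(1,6), (8,0), (8,4), (8,10)} (total capacity 26)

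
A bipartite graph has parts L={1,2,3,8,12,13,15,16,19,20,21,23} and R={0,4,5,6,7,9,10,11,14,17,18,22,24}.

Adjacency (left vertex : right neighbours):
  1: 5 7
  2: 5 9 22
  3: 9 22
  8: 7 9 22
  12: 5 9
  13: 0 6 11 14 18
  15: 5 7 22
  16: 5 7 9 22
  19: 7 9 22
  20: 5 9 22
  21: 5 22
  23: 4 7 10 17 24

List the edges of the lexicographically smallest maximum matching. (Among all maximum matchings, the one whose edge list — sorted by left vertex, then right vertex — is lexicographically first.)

Lex-smallest maximum matching: {(1,5), (2,9), (3,22), (8,7), (13,0), (23,4)}

|M| = 6 (so the lex-smallest maximum matching has 6 edges)
process left vertices in ascending order; for each, take the smallest-labelled available neighbour that still permits 6 edges overall, or leave it unmatched if none does
lex-smallest matching: {1-5, 2-9, 3-22, 8-7, 13-0, 23-4}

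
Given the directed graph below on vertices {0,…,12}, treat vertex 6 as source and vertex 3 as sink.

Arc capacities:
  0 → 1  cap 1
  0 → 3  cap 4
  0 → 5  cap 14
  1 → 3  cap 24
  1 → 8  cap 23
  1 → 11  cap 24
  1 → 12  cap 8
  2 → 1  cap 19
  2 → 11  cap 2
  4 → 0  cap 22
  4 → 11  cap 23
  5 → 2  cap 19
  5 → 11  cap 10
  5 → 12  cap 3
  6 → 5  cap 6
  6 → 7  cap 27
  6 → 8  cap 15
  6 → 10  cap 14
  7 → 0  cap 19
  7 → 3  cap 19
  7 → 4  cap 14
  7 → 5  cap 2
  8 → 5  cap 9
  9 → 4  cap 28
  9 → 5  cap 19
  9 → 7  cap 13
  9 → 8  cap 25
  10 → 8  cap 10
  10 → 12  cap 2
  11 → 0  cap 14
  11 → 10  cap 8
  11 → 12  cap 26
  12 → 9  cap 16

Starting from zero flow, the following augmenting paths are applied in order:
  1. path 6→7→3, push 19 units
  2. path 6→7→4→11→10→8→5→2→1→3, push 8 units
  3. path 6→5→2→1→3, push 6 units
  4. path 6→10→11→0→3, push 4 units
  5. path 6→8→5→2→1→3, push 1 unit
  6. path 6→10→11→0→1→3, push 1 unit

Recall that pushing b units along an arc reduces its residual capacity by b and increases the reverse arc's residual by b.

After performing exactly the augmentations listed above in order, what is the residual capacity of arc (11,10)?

Residual capacity of (11,10): 5

after path 1 (6→7→3, push 19): res(11,10)=8
after path 2 (6→7→4→11→10→8→5→2→1→3, push 8): res(11,10)=0
after path 3 (6→5→2→1→3, push 6): res(11,10)=0
after path 4 (6→10→11→0→3, push 4): res(11,10)=4
after path 5 (6→8→5→2→1→3, push 1): res(11,10)=4
after path 6 (6→10→11→0→1→3, push 1): res(11,10)=5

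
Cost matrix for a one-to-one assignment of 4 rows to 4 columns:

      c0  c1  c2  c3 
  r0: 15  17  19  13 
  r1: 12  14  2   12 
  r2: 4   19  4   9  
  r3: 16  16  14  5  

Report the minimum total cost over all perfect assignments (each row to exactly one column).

Minimum assignment cost: 28

optimal assignment: row0→col1 (cost 17), row1→col2 (cost 2), row2→col0 (cost 4), row3→col3 (cost 5)
total = 17 + 2 + 4 + 5 = 28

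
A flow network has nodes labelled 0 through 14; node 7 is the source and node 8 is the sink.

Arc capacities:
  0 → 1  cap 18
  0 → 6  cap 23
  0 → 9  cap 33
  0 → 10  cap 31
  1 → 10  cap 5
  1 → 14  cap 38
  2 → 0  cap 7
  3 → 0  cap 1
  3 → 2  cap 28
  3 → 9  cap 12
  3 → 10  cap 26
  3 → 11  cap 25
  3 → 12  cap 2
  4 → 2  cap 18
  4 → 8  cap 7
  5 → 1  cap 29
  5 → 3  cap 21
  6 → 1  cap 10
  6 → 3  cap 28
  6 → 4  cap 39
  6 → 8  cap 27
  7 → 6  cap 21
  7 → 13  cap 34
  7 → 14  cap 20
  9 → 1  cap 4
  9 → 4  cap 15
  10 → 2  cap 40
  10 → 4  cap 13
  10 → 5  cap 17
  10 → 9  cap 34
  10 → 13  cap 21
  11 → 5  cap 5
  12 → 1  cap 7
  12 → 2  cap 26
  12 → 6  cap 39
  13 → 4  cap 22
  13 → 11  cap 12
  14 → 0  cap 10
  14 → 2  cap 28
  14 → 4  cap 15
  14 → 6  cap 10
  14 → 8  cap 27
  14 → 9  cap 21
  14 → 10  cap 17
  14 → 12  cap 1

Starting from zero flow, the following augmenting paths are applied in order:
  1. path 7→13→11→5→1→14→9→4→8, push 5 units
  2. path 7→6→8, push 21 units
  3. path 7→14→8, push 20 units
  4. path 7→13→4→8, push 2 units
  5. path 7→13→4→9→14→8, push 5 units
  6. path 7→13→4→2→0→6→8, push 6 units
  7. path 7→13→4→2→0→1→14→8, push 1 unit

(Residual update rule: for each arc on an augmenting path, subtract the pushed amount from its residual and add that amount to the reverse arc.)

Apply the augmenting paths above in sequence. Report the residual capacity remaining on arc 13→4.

after path 1 (7→13→11→5→1→14→9→4→8, push 5): res(13,4)=22
after path 2 (7→6→8, push 21): res(13,4)=22
after path 3 (7→14→8, push 20): res(13,4)=22
after path 4 (7→13→4→8, push 2): res(13,4)=20
after path 5 (7→13→4→9→14→8, push 5): res(13,4)=15
after path 6 (7→13→4→2→0→6→8, push 6): res(13,4)=9
after path 7 (7→13→4→2→0→1→14→8, push 1): res(13,4)=8

Residual capacity of (13,4): 8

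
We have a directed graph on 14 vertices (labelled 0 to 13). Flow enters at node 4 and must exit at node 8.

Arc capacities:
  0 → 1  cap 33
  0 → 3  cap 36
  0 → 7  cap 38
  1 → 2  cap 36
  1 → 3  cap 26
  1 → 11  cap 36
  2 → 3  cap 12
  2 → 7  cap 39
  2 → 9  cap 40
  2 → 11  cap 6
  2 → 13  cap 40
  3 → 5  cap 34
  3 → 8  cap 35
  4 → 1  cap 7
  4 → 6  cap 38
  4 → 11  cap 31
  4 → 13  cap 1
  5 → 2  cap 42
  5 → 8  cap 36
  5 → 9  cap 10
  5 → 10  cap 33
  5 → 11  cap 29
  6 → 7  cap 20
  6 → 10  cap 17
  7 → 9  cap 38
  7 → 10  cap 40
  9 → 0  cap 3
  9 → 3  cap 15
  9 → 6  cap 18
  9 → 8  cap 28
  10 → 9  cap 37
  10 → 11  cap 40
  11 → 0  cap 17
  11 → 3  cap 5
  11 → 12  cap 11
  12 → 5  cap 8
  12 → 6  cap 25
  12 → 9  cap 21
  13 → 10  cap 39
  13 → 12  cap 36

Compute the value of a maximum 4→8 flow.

Maximum flow value: 76

augment #1: 4→1→3→8 bottleneck 7, total now 7
augment #2: 4→11→3→8 bottleneck 5, total now 12
augment #3: 4→6→7→9→8 bottleneck 20, total now 32
augment #4: 4→6→10→9→8 bottleneck 8, total now 40
augment #5: 4→11→0→3→8 bottleneck 17, total now 57
augment #6: 4→11→12→5→8 bottleneck 8, total now 65
augment #7: 4→6→10→9→3→8 bottleneck 6, total now 71
augment #8: 4→6→10→9→3→5→8 bottleneck 3, total now 74
augment #9: 4→11→12→9→3→5→8 bottleneck 1, total now 75
augment #10: 4→13→10→9→3→5→8 bottleneck 1, total now 76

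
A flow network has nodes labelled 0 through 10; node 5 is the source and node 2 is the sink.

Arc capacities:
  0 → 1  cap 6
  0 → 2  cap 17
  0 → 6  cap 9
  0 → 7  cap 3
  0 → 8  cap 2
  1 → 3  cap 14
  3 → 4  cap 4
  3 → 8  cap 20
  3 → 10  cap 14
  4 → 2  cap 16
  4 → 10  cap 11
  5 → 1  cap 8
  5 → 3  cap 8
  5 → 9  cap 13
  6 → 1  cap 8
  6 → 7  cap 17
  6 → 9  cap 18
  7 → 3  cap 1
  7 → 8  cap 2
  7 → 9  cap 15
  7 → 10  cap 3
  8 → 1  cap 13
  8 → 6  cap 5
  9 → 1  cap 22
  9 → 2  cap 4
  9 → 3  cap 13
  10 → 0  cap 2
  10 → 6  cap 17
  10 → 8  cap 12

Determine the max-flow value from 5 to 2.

Maximum flow value: 10

augment #1: 5→9→2 bottleneck 4, total now 4
augment #2: 5→3→4→2 bottleneck 4, total now 8
augment #3: 5→3→10→0→2 bottleneck 2, total now 10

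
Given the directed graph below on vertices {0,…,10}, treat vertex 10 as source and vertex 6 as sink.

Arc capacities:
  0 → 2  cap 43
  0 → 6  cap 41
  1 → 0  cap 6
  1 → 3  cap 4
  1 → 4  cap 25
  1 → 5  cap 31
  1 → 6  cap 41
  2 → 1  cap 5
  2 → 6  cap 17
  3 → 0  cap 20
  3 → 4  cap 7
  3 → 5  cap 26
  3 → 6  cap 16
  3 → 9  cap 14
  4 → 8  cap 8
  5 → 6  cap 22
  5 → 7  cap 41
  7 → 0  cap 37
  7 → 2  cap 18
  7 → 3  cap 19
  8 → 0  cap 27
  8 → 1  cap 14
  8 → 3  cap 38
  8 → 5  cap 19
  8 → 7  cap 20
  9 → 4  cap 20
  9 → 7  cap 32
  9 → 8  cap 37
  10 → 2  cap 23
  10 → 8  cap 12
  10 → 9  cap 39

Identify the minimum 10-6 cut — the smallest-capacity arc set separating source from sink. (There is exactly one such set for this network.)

Min-cut arcs: {(2,1), (2,6), (10,8), (10,9)} (total capacity 73)

augment #1: 10→2→6 push 17
augment #2: 10→2→1→6 push 5
augment #3: 10→8→0→6 push 12
augment #4: 10→9→7→0→6 push 29
augment #5: 10→9→7→3→6 push 3
augment #6: 10→9→8→1→6 push 7
max flow = 73; residual-reachable set from 10 gives S-side
cut edges (S→T): {(2,1), (2,6), (10,8), (10,9)} total cap 73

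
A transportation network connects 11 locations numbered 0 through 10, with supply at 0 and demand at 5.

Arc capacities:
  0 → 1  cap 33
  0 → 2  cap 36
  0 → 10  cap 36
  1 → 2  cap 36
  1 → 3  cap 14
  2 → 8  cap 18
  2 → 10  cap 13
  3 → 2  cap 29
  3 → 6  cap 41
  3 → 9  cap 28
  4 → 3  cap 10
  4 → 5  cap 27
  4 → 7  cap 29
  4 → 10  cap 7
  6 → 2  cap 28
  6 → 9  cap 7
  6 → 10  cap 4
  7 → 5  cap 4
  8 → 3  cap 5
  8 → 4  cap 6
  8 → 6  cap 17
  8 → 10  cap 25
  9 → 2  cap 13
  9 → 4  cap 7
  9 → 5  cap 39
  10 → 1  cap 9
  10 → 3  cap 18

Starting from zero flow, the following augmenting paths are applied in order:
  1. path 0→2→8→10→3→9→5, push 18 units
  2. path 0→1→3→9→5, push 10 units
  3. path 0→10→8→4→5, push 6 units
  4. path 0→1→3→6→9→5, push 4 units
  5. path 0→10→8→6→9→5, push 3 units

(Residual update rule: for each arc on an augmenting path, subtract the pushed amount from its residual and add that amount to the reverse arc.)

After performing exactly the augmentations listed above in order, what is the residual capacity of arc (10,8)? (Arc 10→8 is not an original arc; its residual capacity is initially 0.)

Residual capacity of (10,8): 9

after path 1 (0→2→8→10→3→9→5, push 18): res(10,8)=18
after path 2 (0→1→3→9→5, push 10): res(10,8)=18
after path 3 (0→10→8→4→5, push 6): res(10,8)=12
after path 4 (0→1→3→6→9→5, push 4): res(10,8)=12
after path 5 (0→10→8→6→9→5, push 3): res(10,8)=9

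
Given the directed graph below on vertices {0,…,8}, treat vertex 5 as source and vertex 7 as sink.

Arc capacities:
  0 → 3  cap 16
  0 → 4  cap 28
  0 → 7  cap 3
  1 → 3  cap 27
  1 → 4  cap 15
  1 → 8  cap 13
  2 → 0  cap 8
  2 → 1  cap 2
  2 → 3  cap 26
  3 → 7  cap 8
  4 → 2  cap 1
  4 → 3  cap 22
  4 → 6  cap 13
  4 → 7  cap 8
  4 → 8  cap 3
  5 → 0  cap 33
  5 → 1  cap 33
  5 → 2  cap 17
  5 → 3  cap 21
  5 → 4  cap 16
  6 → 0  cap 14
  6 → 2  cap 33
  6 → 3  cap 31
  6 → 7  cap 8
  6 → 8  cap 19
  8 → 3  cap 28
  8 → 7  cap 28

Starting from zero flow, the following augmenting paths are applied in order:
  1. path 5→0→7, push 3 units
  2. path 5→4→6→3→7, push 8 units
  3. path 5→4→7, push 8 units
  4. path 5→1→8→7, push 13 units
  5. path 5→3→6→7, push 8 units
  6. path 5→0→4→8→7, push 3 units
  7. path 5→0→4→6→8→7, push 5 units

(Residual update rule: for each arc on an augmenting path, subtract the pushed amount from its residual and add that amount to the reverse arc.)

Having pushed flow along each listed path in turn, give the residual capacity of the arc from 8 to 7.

Residual capacity of (8,7): 7

after path 1 (5→0→7, push 3): res(8,7)=28
after path 2 (5→4→6→3→7, push 8): res(8,7)=28
after path 3 (5→4→7, push 8): res(8,7)=28
after path 4 (5→1→8→7, push 13): res(8,7)=15
after path 5 (5→3→6→7, push 8): res(8,7)=15
after path 6 (5→0→4→8→7, push 3): res(8,7)=12
after path 7 (5→0→4→6→8→7, push 5): res(8,7)=7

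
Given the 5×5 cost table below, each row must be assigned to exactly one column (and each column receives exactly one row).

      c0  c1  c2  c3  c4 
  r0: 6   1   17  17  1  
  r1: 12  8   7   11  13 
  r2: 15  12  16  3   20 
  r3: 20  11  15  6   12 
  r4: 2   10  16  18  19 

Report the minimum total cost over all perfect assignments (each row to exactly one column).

optimal assignment: row0→col4 (cost 1), row1→col2 (cost 7), row2→col3 (cost 3), row3→col1 (cost 11), row4→col0 (cost 2)
total = 1 + 7 + 3 + 11 + 2 = 24

Minimum assignment cost: 24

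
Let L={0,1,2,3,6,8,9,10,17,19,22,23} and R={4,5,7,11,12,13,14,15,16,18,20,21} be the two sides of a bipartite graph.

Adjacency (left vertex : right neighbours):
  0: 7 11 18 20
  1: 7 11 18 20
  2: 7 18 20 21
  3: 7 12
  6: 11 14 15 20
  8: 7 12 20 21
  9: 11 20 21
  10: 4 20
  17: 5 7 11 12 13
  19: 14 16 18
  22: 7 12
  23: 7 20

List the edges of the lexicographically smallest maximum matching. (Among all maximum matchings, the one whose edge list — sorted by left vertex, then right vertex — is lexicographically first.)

|M| = 10 (so the lex-smallest maximum matching has 10 edges)
process left vertices in ascending order; for each, take the smallest-labelled available neighbour that still permits 10 edges overall, or leave it unmatched if none does
lex-smallest matching: {0-7, 1-11, 2-18, 3-12, 6-14, 8-20, 9-21, 10-4, 17-5, 19-16}

Lex-smallest maximum matching: {(0,7), (1,11), (2,18), (3,12), (6,14), (8,20), (9,21), (10,4), (17,5), (19,16)}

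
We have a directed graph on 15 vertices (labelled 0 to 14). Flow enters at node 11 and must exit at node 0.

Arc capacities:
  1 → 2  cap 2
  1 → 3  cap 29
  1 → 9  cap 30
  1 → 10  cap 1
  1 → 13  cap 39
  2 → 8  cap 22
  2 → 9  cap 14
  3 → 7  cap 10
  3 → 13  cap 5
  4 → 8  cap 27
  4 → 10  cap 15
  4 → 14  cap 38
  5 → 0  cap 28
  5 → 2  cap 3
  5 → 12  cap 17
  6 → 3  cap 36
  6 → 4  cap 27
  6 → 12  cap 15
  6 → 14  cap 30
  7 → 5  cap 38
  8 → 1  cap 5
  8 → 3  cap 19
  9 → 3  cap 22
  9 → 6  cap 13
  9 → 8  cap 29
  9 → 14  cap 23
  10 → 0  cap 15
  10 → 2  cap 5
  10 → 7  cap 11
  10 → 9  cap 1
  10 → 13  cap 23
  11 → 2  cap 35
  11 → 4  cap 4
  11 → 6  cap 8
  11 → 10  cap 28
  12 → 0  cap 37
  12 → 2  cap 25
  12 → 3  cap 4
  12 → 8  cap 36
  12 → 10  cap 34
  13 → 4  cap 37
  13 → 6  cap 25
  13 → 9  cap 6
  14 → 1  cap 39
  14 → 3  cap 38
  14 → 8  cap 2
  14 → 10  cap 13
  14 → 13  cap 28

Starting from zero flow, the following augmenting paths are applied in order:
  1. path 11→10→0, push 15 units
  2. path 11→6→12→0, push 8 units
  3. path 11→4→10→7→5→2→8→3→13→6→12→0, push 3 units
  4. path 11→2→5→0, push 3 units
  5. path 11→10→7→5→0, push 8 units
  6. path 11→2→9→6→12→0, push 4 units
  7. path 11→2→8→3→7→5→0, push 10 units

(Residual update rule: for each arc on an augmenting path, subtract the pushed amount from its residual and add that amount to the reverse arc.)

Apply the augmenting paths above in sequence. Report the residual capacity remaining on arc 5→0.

after path 1 (11→10→0, push 15): res(5,0)=28
after path 2 (11→6→12→0, push 8): res(5,0)=28
after path 3 (11→4→10→7→5→2→8→3→13→6→12→0, push 3): res(5,0)=28
after path 4 (11→2→5→0, push 3): res(5,0)=25
after path 5 (11→10→7→5→0, push 8): res(5,0)=17
after path 6 (11→2→9→6→12→0, push 4): res(5,0)=17
after path 7 (11→2→8→3→7→5→0, push 10): res(5,0)=7

Residual capacity of (5,0): 7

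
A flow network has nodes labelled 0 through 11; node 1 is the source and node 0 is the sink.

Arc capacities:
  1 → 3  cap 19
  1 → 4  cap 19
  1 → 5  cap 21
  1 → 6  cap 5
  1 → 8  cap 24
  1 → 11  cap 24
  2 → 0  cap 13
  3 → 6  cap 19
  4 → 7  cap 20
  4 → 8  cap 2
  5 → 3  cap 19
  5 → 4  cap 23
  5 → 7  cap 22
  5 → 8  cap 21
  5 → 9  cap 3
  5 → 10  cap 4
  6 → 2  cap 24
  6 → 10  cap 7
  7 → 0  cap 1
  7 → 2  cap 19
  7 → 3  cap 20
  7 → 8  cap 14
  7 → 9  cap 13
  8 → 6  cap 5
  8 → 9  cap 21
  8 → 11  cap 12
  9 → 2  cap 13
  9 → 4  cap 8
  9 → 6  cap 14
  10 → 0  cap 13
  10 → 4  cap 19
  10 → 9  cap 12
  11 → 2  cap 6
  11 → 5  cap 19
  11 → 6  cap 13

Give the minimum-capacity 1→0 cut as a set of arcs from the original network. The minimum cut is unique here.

augment #1: 1→4→7→0 push 1
augment #2: 1→5→10→0 push 4
augment #3: 1→6→2→0 push 5
augment #4: 1→11→2→0 push 6
augment #5: 1→3→6→2→0 push 2
augment #6: 1→3→6→10→0 push 7
max flow = 25; residual-reachable set from 1 gives S-side
cut edges (S→T): {(2,0), (5,10), (6,10), (7,0)} total cap 25

Min-cut arcs: {(2,0), (5,10), (6,10), (7,0)} (total capacity 25)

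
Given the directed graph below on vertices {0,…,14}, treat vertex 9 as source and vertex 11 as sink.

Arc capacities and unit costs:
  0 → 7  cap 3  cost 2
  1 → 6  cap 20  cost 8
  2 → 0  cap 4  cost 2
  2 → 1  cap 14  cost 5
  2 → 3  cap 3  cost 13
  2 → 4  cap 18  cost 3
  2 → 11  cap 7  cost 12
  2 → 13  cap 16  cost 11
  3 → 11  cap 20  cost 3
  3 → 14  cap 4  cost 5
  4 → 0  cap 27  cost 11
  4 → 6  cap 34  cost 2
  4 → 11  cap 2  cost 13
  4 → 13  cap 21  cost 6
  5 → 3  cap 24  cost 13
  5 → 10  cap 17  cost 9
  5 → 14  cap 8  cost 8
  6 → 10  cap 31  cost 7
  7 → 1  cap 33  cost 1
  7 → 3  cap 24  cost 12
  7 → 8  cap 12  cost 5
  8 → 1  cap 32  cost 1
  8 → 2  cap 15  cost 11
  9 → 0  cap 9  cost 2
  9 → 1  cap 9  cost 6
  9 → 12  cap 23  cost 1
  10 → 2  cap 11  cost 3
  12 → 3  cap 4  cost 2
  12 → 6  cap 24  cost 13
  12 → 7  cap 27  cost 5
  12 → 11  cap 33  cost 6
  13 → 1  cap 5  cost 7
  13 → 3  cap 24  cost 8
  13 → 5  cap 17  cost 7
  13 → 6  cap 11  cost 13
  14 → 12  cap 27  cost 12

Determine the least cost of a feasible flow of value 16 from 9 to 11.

Minimum cost for 16 units: 108

shortest-cost path #1: 9→12→3→11 push 4 @ unit cost 6 (adds 24)
shortest-cost path #2: 9→12→11 push 12 @ unit cost 7 (adds 84)
total cost = 108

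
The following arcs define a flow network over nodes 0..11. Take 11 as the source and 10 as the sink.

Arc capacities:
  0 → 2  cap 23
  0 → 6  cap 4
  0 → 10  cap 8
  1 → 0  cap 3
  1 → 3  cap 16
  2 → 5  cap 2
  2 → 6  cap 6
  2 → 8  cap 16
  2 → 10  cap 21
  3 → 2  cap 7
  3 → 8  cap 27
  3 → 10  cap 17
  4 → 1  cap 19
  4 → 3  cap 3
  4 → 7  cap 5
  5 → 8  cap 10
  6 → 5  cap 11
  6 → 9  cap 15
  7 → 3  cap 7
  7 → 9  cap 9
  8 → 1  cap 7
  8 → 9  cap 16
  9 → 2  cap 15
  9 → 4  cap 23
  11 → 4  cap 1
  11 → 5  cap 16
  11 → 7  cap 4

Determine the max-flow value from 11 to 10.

augment #1: 11→4→3→10 bottleneck 1, total now 1
augment #2: 11→7→3→10 bottleneck 4, total now 5
augment #3: 11→5→8→1→0→10 bottleneck 3, total now 8
augment #4: 11→5→8→1→3→10 bottleneck 4, total now 12
augment #5: 11→5→8→9→2→10 bottleneck 3, total now 15

Maximum flow value: 15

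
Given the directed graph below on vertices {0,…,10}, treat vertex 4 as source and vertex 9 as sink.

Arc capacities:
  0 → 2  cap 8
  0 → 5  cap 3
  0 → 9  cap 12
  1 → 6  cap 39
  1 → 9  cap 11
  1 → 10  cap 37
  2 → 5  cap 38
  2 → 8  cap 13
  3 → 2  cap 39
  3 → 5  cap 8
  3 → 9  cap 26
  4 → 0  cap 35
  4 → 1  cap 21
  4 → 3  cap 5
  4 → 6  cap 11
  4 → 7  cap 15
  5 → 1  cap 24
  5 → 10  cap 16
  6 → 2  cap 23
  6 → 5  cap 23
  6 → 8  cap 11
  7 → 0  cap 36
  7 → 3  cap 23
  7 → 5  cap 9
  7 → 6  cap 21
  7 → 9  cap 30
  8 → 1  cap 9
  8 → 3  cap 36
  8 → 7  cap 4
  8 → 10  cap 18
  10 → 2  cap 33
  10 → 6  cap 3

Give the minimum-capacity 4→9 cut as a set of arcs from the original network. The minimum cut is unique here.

augment #1: 4→0→9 push 12
augment #2: 4→1→9 push 11
augment #3: 4→3→9 push 5
augment #4: 4→7→9 push 15
augment #5: 4→6→8→3→9 push 11
augment #6: 4→0→2→8→3→9 push 8
augment #7: 4→1→6→2→8→3→9 push 2
augment #8: 4→1→6→2→8→7→9 push 3
max flow = 67; residual-reachable set from 4 gives S-side
cut edges (S→T): {(0,9), (1,9), (2,8), (4,3), (4,7), (6,8)} total cap 67

Min-cut arcs: {(0,9), (1,9), (2,8), (4,3), (4,7), (6,8)} (total capacity 67)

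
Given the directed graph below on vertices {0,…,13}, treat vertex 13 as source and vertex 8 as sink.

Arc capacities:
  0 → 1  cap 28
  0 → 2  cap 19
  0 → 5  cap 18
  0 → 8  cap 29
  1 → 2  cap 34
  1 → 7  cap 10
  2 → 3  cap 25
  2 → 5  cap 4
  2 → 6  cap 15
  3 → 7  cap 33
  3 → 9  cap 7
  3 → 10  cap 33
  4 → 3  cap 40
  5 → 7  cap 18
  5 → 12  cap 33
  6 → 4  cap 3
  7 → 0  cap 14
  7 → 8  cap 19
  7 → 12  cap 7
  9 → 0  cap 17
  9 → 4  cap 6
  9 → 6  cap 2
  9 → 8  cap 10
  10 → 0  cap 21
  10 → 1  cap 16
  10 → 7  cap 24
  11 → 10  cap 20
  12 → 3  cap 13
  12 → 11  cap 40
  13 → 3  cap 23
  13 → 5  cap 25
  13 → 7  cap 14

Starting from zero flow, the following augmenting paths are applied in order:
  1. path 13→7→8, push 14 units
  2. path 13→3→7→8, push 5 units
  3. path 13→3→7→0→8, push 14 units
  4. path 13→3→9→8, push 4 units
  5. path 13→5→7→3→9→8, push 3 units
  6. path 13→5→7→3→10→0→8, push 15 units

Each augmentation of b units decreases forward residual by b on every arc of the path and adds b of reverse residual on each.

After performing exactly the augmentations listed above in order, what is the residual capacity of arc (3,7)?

Residual capacity of (3,7): 32

after path 1 (13→7→8, push 14): res(3,7)=33
after path 2 (13→3→7→8, push 5): res(3,7)=28
after path 3 (13→3→7→0→8, push 14): res(3,7)=14
after path 4 (13→3→9→8, push 4): res(3,7)=14
after path 5 (13→5→7→3→9→8, push 3): res(3,7)=17
after path 6 (13→5→7→3→10→0→8, push 15): res(3,7)=32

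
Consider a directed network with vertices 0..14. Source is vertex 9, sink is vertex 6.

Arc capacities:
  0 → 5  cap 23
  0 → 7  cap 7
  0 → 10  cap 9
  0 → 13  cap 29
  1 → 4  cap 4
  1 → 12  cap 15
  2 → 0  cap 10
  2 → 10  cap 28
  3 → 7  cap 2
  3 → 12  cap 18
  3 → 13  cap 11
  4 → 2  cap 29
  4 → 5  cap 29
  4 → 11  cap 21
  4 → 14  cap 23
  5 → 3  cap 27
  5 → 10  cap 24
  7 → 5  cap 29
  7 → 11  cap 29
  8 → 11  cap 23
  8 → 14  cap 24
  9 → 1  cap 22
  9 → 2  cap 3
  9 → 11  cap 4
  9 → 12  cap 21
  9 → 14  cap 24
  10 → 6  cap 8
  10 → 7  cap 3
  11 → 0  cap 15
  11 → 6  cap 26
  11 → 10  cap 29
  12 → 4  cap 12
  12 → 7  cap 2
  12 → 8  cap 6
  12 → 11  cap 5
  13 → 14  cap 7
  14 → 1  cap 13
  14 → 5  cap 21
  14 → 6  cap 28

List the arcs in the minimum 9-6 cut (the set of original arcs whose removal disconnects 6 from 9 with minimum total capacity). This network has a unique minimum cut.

augment #1: 9→11→6 push 4
augment #2: 9→14→6 push 24
augment #3: 9→2→10→6 push 3
augment #4: 9→12→11→6 push 5
augment #5: 9→1→4→11→6 push 4
augment #6: 9→12→4→11→6 push 12
augment #7: 9→12→7→11→6 push 1
augment #8: 9→12→8→14→6 push 3
augment #9: 9→1→12→8→14→6 push 1
augment #10: 9→1→12→7→5→10→6 push 1
augment #11: 9→1→12→8→11→10→6 push 2
max flow = 60; residual-reachable set from 9 gives S-side
cut edges (S→T): {(1,4), (9,2), (9,11), (9,14), (12,4), (12,7), (12,8), (12,11)} total cap 60

Min-cut arcs: {(1,4), (9,2), (9,11), (9,14), (12,4), (12,7), (12,8), (12,11)} (total capacity 60)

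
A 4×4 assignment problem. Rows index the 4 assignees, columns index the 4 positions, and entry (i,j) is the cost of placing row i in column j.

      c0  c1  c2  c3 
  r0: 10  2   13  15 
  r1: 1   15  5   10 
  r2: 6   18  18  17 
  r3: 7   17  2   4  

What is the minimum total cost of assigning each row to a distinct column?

Minimum assignment cost: 17

optimal assignment: row0→col1 (cost 2), row1→col2 (cost 5), row2→col0 (cost 6), row3→col3 (cost 4)
total = 2 + 5 + 6 + 4 = 17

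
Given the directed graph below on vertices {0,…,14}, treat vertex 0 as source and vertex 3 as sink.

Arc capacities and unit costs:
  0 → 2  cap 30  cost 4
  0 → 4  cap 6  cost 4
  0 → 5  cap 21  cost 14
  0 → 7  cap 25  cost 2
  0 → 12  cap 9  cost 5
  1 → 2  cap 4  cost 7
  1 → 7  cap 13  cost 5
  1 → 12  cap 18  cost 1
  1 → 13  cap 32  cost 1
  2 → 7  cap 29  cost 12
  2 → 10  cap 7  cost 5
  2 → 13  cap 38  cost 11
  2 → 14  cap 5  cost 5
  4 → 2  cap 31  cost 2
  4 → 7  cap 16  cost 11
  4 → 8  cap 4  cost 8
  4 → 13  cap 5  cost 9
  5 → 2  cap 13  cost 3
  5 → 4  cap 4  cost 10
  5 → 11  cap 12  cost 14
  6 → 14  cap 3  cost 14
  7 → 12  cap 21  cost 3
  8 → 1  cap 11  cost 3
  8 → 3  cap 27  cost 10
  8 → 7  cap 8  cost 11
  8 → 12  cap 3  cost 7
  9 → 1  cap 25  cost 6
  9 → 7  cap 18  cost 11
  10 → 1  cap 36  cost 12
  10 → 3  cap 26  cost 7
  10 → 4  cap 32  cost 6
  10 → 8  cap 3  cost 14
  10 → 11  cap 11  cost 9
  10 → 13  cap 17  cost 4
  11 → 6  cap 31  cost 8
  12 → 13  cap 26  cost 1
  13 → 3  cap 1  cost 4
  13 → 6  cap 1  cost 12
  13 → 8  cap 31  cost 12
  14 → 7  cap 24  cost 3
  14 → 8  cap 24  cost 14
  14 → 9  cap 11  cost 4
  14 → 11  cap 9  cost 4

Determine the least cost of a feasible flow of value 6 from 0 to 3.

Minimum cost for 6 units: 90

shortest-cost path #1: 0→12→13→3 push 1 @ unit cost 10 (adds 10)
shortest-cost path #2: 0→2→10→3 push 5 @ unit cost 16 (adds 80)
total cost = 90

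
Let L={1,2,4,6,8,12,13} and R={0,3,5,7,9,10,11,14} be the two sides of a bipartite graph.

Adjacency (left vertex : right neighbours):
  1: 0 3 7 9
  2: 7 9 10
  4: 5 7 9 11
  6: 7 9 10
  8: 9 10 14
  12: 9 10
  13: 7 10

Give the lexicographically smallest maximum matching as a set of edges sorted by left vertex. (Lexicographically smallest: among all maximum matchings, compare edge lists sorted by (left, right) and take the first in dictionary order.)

Lex-smallest maximum matching: {(1,0), (2,7), (4,5), (6,9), (8,14), (12,10)}

|M| = 6 (so the lex-smallest maximum matching has 6 edges)
process left vertices in ascending order; for each, take the smallest-labelled available neighbour that still permits 6 edges overall, or leave it unmatched if none does
lex-smallest matching: {1-0, 2-7, 4-5, 6-9, 8-14, 12-10}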